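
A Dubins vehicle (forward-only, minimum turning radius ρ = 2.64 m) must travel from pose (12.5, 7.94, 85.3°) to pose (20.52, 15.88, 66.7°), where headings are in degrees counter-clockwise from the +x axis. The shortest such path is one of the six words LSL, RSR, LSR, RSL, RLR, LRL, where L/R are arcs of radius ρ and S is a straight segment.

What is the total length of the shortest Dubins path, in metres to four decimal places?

11.5034 m

Let ψ = atan2(Δy, Δx) = atan2(7.94, 8.02) = 44.7128° be the start→goal bearing.
Normalize: d = |goal − start| / ρ = 11.285566/2.64 = 4.274836, α = (θ_start − ψ) mod 360° = 40.5872° = 0.708380 rad, β = (θ_goal − ψ) mod 360° = 21.9872° = 0.383749 rad.
Common terms: sin α = 0.650605, cos α = 0.759417, sin β = 0.374399, cos β = 0.927268, cos(α−β) = 0.947768, d² = 18.274219. Work in radians in the unit-radius frame; every candidate has L = ρ·(t + p + q).
LSL: p² = 2 + d² − 2cos(α−β) + 2d(sin α − sin β) = 20.740146; p = √p² = 4.554135; φ = atan2(cos β − cos α, d + sin α − sin β) = 0.036865 rad; t = (φ − α) mod 2π = 5.611670 rad, q = (β − φ) mod 2π = 0.346884 rad → L = 2.64·(5.611670 + 4.554135 + 0.346884) = 2.64·10.512689 = 27.753499 m
RSR: p² = 2 + d² − 2cos(α−β) + 2d(sin β − sin α) = 16.017219; p = √p² = 4.002152; φ = atan2(cos α − cos β, d − sin α + sin β) = -0.041952 rad; t = (α − φ) mod 2π = 0.750333 rad, q = (φ − β) mod 2π = 5.857484 rad → L = 2.64·(0.750333 + 4.002152 + 5.857484) = 2.64·10.609968 = 28.010317 m
LSR: p² = d² − 2 + 2cos(α−β) + 2d(sin α + sin β) = 26.933202; p = √p² = 5.189721; φ = atan2(−cos α − cos β, d + sin α + sin β) − atan2(−2, p) = 0.059721 rad; t = (φ − α) mod 2π = 5.634526 rad, q = (φ − β) mod 2π = 5.959157 rad → L = 2.64·(5.634526 + 5.189721 + 5.959157) = 2.64·16.783404 = 44.308186 m
RSL: p² = d² − 2 + 2cos(α−β) − 2d(sin α + sin β) = 9.406310; p = √p² = 3.066971; φ = atan2(cos α + cos β, d − sin α − sin β) − atan2(2, p) = -0.099119 rad; t = (α − φ) mod 2π = 0.807500 rad, q = (β − φ) mod 2π = 0.482868 rad → L = 2.64·(0.807500 + 3.066971 + 0.482868) = 2.64·4.357339 = 11.503375 m
RLR: c = (6 − d² + 2cos(α−β) + 2d(sin α − sin β))/8 = -1.002152, |c| > 1 → infeasible
LRL: c = (6 − d² + 2cos(α−β) − 2d(sin α − sin β))/8 = -1.592518, |c| > 1 → infeasible
Shortest: RSL with L = 11.503375 m ≈ 11.5034 m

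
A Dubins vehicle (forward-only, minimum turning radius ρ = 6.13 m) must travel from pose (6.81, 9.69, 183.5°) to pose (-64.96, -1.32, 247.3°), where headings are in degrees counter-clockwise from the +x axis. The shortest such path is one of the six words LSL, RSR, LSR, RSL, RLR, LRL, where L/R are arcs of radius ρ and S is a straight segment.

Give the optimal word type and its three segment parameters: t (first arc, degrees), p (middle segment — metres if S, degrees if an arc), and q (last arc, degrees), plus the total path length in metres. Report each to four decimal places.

Let ψ = atan2(Δy, Δx) = atan2(-11.01, -71.77) = -171.2784° be the start→goal bearing.
Normalize: d = |goal − start| / ρ = 72.609593/6.13 = 11.844958, α = (θ_start − ψ) mod 360° = 354.7784° = 6.192052 rad, β = (θ_goal − ψ) mod 360° = 58.5784° = 1.022387 rad.
Common terms: sin α = -0.091007, cos α = 0.995850, sin β = 0.853355, cos β = 0.521331, cos(α−β) = 0.441506, d² = 140.303032. Work in radians in the unit-radius frame; every candidate has L = ρ·(t + p + q).
LSL: p² = 2 + d² − 2cos(α−β) + 2d(sin α − sin β) = 119.048163; p = √p² = 10.910919; φ = atan2(cos β − cos α, d + sin α − sin β) = -0.043504 rad; t = (φ − α) mod 2π = 0.047629 rad, q = (β − φ) mod 2π = 1.065891 rad → L = 6.13·(0.047629 + 10.910919 + 1.065891) = 6.13·12.024439 = 73.709814 m
RSR: p² = 2 + d² − 2cos(α−β) + 2d(sin β − sin α) = 163.791878; p = √p² = 12.798120; φ = atan2(cos α − cos β, d − sin α + sin β) = 0.037086 rad; t = (α − φ) mod 2π = 6.154966 rad, q = (φ − β) mod 2π = 5.297885 rad → L = 6.13·(6.154966 + 12.798120 + 5.297885) = 6.13·24.250971 = 148.658450 m
LSR: p² = d² − 2 + 2cos(α−β) + 2d(sin α + sin β) = 157.245986; p = √p² = 12.539776; φ = atan2(−cos α − cos β, d + sin α + sin β) − atan2(−2, p) = 0.038395 rad; t = (φ − α) mod 2π = 0.129528 rad, q = (φ − β) mod 2π = 5.299194 rad → L = 6.13·(0.129528 + 12.539776 + 5.299194) = 6.13·17.968498 = 110.146894 m
RSL: p² = d² − 2 + 2cos(α−β) − 2d(sin α + sin β) = 121.126101; p = √p² = 11.005730; φ = atan2(cos α + cos β, d − sin α − sin β) − atan2(2, p) = -0.043710 rad; t = (α − φ) mod 2π = 6.235762 rad, q = (β − φ) mod 2π = 1.066097 rad → L = 6.13·(6.235762 + 11.005730 + 1.066097) = 6.13·18.307589 = 112.225521 m
RLR: c = (6 − d² + 2cos(α−β) + 2d(sin α − sin β))/8 = -19.473985, |c| > 1 → infeasible
LRL: c = (6 − d² + 2cos(α−β) − 2d(sin α − sin β))/8 = -13.881020, |c| > 1 → infeasible
Shortest: LSL with L = 73.709814 m ≈ 73.7098 m
Convert LSL to answer units (arcs ×180/π): t = 0.047629·180/π = 2.7290°, p = ρ·p = 6.13·10.910919 = 66.8839 m, q = 1.065891·180/π = 61.0710°, L = 73.7098 m.

LSL: t = 2.7290°, p = 66.8839 m, q = 61.0710°, L = 73.7098 m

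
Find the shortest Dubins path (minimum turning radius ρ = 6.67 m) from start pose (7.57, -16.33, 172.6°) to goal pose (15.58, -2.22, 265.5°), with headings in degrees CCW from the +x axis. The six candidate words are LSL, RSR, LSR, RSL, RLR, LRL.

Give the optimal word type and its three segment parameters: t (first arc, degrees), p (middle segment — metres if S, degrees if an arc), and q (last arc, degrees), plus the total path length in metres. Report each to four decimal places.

RSR: t = 86.1786°, p = 8.0345 m, q = 180.9214°, L = 39.1286 m

Let ψ = atan2(Δy, Δx) = atan2(14.11, 8.01) = 60.4172° be the start→goal bearing.
Normalize: d = |goal − start| / ρ = 16.225049/6.67 = 2.432541, α = (θ_start − ψ) mod 360° = 112.1828° = 1.957960 rad, β = (θ_goal − ψ) mod 360° = 205.0828° = 3.579370 rad.
Common terms: sin α = 0.925984, cos α = -0.377563, sin β = -0.423928, cos β = -0.905696, cos(α−β) = -0.050593, d² = 5.917256. Work in radians in the unit-radius frame; every candidate has L = ρ·(t + p + q).
LSL: p² = 2 + d² − 2cos(α−β) + 2d(sin α − sin β) = 14.585873; p = √p² = 3.819146; φ = atan2(cos β − cos α, d + sin α − sin β) = -0.138730 rad; t = (φ − α) mod 2π = 4.186496 rad, q = (β − φ) mod 2π = 3.718101 rad → L = 6.67·(4.186496 + 3.819146 + 3.718101) = 6.67·11.723742 = 78.197357 m
RSR: p² = 2 + d² − 2cos(α−β) + 2d(sin β − sin α) = 1.451011; p = √p² = 1.204579; φ = atan2(cos α − cos β, d − sin α + sin β) = 0.453860 rad; t = (α − φ) mod 2π = 1.504100 rad, q = (φ − β) mod 2π = 3.157675 rad → L = 6.67·(1.504100 + 1.204579 + 3.157675) = 6.67·5.866353 = 39.128577 m
LSR: p² = d² − 2 + 2cos(α−β) + 2d(sin α + sin β) = 6.258613; p = √p² = 2.501722; φ = atan2(−cos α − cos β, d + sin α + sin β) − atan2(−2, p) = 1.086636 rad; t = (φ − α) mod 2π = 5.411862 rad, q = (φ − β) mod 2π = 3.790451 rad → L = 6.67·(5.411862 + 2.501722 + 3.790451) = 6.67·11.704035 = 78.065913 m
RSL: p² = d² − 2 + 2cos(α−β) − 2d(sin α + sin β) = 1.373526; p = √p² = 1.171975; φ = atan2(cos α + cos β, d − sin α − sin β) − atan2(2, p) = -1.627407 rad; t = (α − φ) mod 2π = 3.585367 rad, q = (β − φ) mod 2π = 5.206778 rad → L = 6.67·(3.585367 + 1.171975 + 5.206778) = 6.67·9.964120 = 66.460678 m
RLR: c = (6 − d² + 2cos(α−β) + 2d(sin α − sin β))/8 = 0.818624; p = 2π − arccos c = 5.671400 rad; φ = atan2(cos α − cos β, d − sin α + sin β) = 0.453860 rad; t = (α − φ + p/2) mod 2π = 4.339800 rad, q = (α − β − t + p) mod 2π = 5.993374 rad → L = 6.67·(4.339800 + 5.671400 + 5.993374) = 6.67·16.004573 = 106.750505 m
LRL: c = (6 − d² + 2cos(α−β) − 2d(sin α − sin β))/8 = -0.823234; p = 2π − arccos c = 3.745304 rad; φ = atan2(cos β − cos α, d + sin α − sin β) = -0.138730 rad; t = (φ − α + p/2) mod 2π = 6.059148 rad, q = (β − α − t + p) mod 2π = 5.590753 rad → L = 6.67·(6.059148 + 3.745304 + 5.590753) = 6.67·15.395205 = 102.686018 m
Shortest: RSR with L = 39.128577 m ≈ 39.1286 m
Convert RSR to answer units (arcs ×180/π): t = 1.504100·180/π = 86.1786°, p = ρ·p = 6.67·1.204579 = 8.0345 m, q = 3.157675·180/π = 180.9214°, L = 39.1286 m.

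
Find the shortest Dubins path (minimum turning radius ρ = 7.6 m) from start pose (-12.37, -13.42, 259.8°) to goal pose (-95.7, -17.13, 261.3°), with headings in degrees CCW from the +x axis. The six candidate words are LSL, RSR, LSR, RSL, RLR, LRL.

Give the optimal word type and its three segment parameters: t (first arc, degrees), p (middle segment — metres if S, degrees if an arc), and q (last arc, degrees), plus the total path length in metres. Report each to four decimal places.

RSL: t = 87.4094°, p = 66.9140 m, q = 88.9094°, L = 90.3019 m

Let ψ = atan2(Δy, Δx) = atan2(-3.71, -83.33) = -177.4508° be the start→goal bearing.
Normalize: d = |goal − start| / ρ = 83.412547/7.6 = 10.975335, α = (θ_start − ψ) mod 360° = 77.2508° = 1.348280 rad, β = (θ_goal − ψ) mod 360° = 78.7508° = 1.374460 rad.
Common terms: sin α = 0.975345, cos α = 0.220684, sin β = 0.980788, cos β = 0.195077, cos(α−β) = 0.999657, d² = 120.457981. Work in radians in the unit-radius frame; every candidate has L = ρ·(t + p + q).
LSL: p² = 2 + d² − 2cos(α−β) + 2d(sin α − sin β) = 120.339198; p = √p² = 10.969922; φ = atan2(cos β − cos α, d + sin α − sin β) = -0.002334 rad; t = (φ − α) mod 2π = 4.932571 rad, q = (β − φ) mod 2π = 1.376795 rad → L = 7.6·(4.932571 + 10.969922 + 1.376795) = 7.6·17.279288 = 131.322586 m
RSR: p² = 2 + d² − 2cos(α−β) + 2d(sin β − sin α) = 120.578136; p = √p² = 10.980808; φ = atan2(cos α − cos β, d − sin α + sin β) = 0.002332 rad; t = (α − φ) mod 2π = 1.345948 rad, q = (φ − β) mod 2π = 4.911057 rad → L = 7.6·(1.345948 + 10.980808 + 4.911057) = 7.6·17.237813 = 131.007379 m
LSR: p² = d² − 2 + 2cos(α−β) + 2d(sin α + sin β) = 163.395731; p = √p² = 12.782634; φ = atan2(−cos α − cos β, d + sin α + sin β) − atan2(−2, p) = 0.123064 rad; t = (φ − α) mod 2π = 5.057969 rad, q = (φ − β) mod 2π = 5.031789 rad → L = 7.6·(5.057969 + 12.782634 + 5.031789) = 7.6·22.872392 = 173.830177 m
RSL: p² = d² − 2 + 2cos(α−β) − 2d(sin α + sin β) = 77.518861; p = √p² = 8.804480; φ = atan2(cos α + cos β, d − sin α − sin β) − atan2(2, p) = -0.177302 rad; t = (α − φ) mod 2π = 1.525582 rad, q = (β − φ) mod 2π = 1.551762 rad → L = 7.6·(1.525582 + 8.804480 + 1.551762) = 7.6·11.881824 = 90.301863 m
RLR: c = (6 − d² + 2cos(α−β) + 2d(sin α − sin β))/8 = -14.072267, |c| > 1 → infeasible
LRL: c = (6 − d² + 2cos(α−β) − 2d(sin α − sin β))/8 = -14.042400, |c| > 1 → infeasible
Shortest: RSL with L = 90.301863 m ≈ 90.3019 m
Convert RSL to answer units (arcs ×180/π): t = 1.525582·180/π = 87.4094°, p = ρ·p = 7.6·8.804480 = 66.9140 m, q = 1.551762·180/π = 88.9094°, L = 90.3019 m.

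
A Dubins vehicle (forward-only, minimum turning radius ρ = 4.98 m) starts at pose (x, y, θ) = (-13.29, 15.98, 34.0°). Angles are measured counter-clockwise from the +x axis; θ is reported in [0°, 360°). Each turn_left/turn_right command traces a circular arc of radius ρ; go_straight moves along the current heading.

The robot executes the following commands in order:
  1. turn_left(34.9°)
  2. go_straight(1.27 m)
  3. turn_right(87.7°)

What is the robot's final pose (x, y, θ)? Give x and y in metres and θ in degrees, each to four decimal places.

set_pose: (x, y, θ) = (-13.2900, 15.9800, 34.0000°), ρ = 4.98
turn_left(34.9°): centre at ρ to the left, rotate +34.9° → (-11.4287, 18.3158, 68.9000°)
go_straight(1.27): x += 1.27·cos θ, y += 1.27·sin θ → (-10.9715, 19.5007, 68.9000°)
turn_right(87.7°): centre at ρ to the right, rotate −87.7° → (-4.7205, 22.4222, -18.8000° ≡ 341.2000°)

(-4.7205, 22.4222, 341.2000°)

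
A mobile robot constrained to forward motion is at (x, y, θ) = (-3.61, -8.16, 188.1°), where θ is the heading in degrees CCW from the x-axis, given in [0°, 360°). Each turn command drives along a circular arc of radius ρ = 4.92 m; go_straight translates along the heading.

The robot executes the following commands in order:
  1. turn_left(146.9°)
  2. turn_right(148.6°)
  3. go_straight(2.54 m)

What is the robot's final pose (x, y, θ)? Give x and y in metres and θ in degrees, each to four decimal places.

(-9.0511, -27.1215, 186.4000°)

set_pose: (x, y, θ) = (-3.6100, -8.1600, 188.1000°), ρ = 4.92
turn_left(146.9°): centre at ρ to the left, rotate +146.9° → (-4.9960, -17.4900, 335.0000°)
turn_right(148.6°): centre at ρ to the right, rotate −148.6° → (-6.5269, -26.8383, 186.4000°)
go_straight(2.54): x += 2.54·cos θ, y += 2.54·sin θ → (-9.0511, -27.1215, 186.4000°)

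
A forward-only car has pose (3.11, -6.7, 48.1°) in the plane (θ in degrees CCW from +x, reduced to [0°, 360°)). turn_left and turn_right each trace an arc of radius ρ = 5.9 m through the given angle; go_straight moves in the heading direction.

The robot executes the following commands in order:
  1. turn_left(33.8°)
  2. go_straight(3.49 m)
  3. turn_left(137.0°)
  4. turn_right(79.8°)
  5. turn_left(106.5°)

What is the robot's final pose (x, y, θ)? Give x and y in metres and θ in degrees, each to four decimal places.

(-21.2986, 3.3969, 245.6000°)

set_pose: (x, y, θ) = (3.1100, -6.7000, 48.1000°), ρ = 5.9
turn_left(33.8°): centre at ρ to the left, rotate +33.8° → (4.5597, -3.5911, 81.9000°)
go_straight(3.49): x += 3.49·cos θ, y += 3.49·sin θ → (5.0514, -0.1359, 81.9000°)
turn_left(137.0°): centre at ρ to the left, rotate +137.0° → (-4.4947, 5.2870, 218.9000°)
turn_right(79.8°): centre at ρ to the right, rotate −79.8° → (-12.0626, 5.4191, 139.1000°)
turn_left(106.5°): centre at ρ to the left, rotate +106.5° → (-21.2986, 3.3969, 245.6000°)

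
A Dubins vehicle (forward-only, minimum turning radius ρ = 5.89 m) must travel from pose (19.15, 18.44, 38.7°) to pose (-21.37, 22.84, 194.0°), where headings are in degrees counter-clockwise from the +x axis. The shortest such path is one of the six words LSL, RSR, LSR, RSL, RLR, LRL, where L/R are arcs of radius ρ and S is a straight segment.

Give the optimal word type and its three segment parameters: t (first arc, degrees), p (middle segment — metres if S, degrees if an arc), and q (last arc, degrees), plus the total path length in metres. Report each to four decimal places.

Let ψ = atan2(Δy, Δx) = atan2(4.40, -40.52) = 173.8026° be the start→goal bearing.
Normalize: d = |goal − start| / ρ = 40.758194/5.89 = 6.919897, α = (θ_start − ψ) mod 360° = 224.8974° = 3.925200 rad, β = (θ_goal − ψ) mod 360° = 20.1974° = 0.352511 rad.
Common terms: sin α = -0.705839, cos α = -0.708372, sin β = 0.345255, cos β = 0.938509, cos(α−β) = -0.908508, d² = 47.884977. Work in radians in the unit-radius frame; every candidate has L = ρ·(t + p + q).
LSL: p² = 2 + d² − 2cos(α−β) + 2d(sin α − sin β) = 37.155065; p = √p² = 6.095495; φ = atan2(cos β − cos α, d + sin α − sin β) = 0.273580 rad; t = (φ − α) mod 2π = 2.631566 rad, q = (β − φ) mod 2π = 0.078931 rad → L = 5.89·(2.631566 + 6.095495 + 0.078931) = 5.89·8.805992 = 51.867292 m
RSR: p² = 2 + d² − 2cos(α−β) + 2d(sin β − sin α) = 66.248921; p = √p² = 8.139344; φ = atan2(cos α − cos β, d − sin α + sin β) = -0.203743 rad; t = (α − φ) mod 2π = 4.128942 rad, q = (φ − β) mod 2π = 5.726932 rad → L = 5.89·(4.128942 + 8.139344 + 5.726932) = 5.89·17.995218 = 105.991836 m
LSR: p² = d² − 2 + 2cos(α−β) + 2d(sin α + sin β) = 39.077553; p = √p² = 6.251204; φ = atan2(−cos α − cos β, d + sin α + sin β) − atan2(−2, p) = 0.274576 rad; t = (φ − α) mod 2π = 2.632562 rad, q = (φ − β) mod 2π = 6.205251 rad → L = 5.89·(2.632562 + 6.251204 + 6.205251) = 5.89·15.089016 = 88.874306 m
RSL: p² = d² − 2 + 2cos(α−β) − 2d(sin α + sin β) = 49.058368; p = √p² = 7.004168; φ = atan2(cos α + cos β, d − sin α − sin β) − atan2(2, p) = -0.246543 rad; t = (α − φ) mod 2π = 4.171743 rad, q = (β − φ) mod 2π = 0.599054 rad → L = 5.89·(4.171743 + 7.004168 + 0.599054) = 5.89·11.774964 = 69.354538 m
RLR: c = (6 − d² + 2cos(α−β) + 2d(sin α − sin β))/8 = -7.281115, |c| > 1 → infeasible
LRL: c = (6 − d² + 2cos(α−β) − 2d(sin α − sin β))/8 = -3.644383, |c| > 1 → infeasible
Shortest: LSL with L = 51.867292 m ≈ 51.8673 m
Convert LSL to answer units (arcs ×180/π): t = 2.631566·180/π = 150.7776°, p = ρ·p = 5.89·6.095495 = 35.9025 m, q = 0.078931·180/π = 4.5224°, L = 51.8673 m.

LSL: t = 150.7776°, p = 35.9025 m, q = 4.5224°, L = 51.8673 m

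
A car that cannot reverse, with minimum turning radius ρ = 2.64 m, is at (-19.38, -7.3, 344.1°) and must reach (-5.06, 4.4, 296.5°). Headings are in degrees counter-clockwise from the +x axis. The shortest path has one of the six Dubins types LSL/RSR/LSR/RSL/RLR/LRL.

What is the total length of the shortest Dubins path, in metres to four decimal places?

Let ψ = atan2(Δy, Δx) = atan2(11.70, 14.32) = 39.2502° be the start→goal bearing.
Normalize: d = |goal − start| / ρ = 18.491955/2.64 = 7.004528, α = (θ_start − ψ) mod 360° = 304.8498° = 5.320633 rad, β = (θ_goal − ψ) mod 360° = 257.2498° = 4.489857 rad.
Common terms: sin α = -0.820653, cos α = 0.571428, sin β = -0.975342, cos β = -0.220700, cos(α−β) = 0.674302, d² = 49.063418. Work in radians in the unit-radius frame; every candidate has L = ρ·(t + p + q).
LSL: p² = 2 + d² − 2cos(α−β) + 2d(sin α − sin β) = 51.881863; p = √p² = 7.202907; φ = atan2(cos β − cos α, d + sin α − sin β) = -0.110196 rad; t = (φ − α) mod 2π = 0.852356 rad, q = (β − φ) mod 2π = 4.600053 rad → L = 2.64·(0.852356 + 7.202907 + 4.600053) = 2.64·12.655315 = 33.410032 m
RSR: p² = 2 + d² − 2cos(α−β) + 2d(sin β − sin α) = 47.547764; p = √p² = 6.895489; φ = atan2(cos α − cos β, d − sin α + sin β) = 0.115130 rad; t = (α − φ) mod 2π = 5.205503 rad, q = (φ − β) mod 2π = 1.908459 rad → L = 2.64·(5.205503 + 6.895489 + 1.908459) = 2.64·14.009451 = 36.984950 m
LSR: p² = d² − 2 + 2cos(α−β) + 2d(sin α + sin β) = 23.251838; p = √p² = 4.822016; φ = atan2(−cos α − cos β, d + sin α + sin β) − atan2(−2, p) = 0.325934 rad; t = (φ − α) mod 2π = 1.288485 rad, q = (φ − β) mod 2π = 2.119262 rad → L = 2.64·(1.288485 + 4.822016 + 2.119262) = 2.64·8.229764 = 21.726576 m
RSL: p² = d² − 2 + 2cos(α−β) − 2d(sin α + sin β) = 73.572208; p = √p² = 8.577424; φ = atan2(cos α + cos β, d − sin α − sin β) − atan2(2, p) = -0.189245 rad; t = (α − φ) mod 2π = 5.509879 rad, q = (β − φ) mod 2π = 4.679102 rad → L = 2.64·(5.509879 + 8.577424 + 4.679102) = 2.64·18.766405 = 49.543309 m
RLR: c = (6 − d² + 2cos(α−β) + 2d(sin α − sin β))/8 = -4.943471, |c| > 1 → infeasible
LRL: c = (6 − d² + 2cos(α−β) − 2d(sin α − sin β))/8 = -5.485233, |c| > 1 → infeasible
Shortest: LSR with L = 21.726576 m ≈ 21.7266 m

21.7266 m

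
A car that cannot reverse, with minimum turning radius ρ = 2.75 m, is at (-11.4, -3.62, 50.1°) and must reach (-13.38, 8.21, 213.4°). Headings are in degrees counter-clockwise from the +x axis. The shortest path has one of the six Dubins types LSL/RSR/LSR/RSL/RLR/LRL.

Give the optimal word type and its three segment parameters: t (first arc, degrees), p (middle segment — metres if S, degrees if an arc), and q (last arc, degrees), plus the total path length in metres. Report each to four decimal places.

LSL: t = 27.9570°, p = 7.9421 m, q = 135.3430°, L = 15.7799 m

Let ψ = atan2(Δy, Δx) = atan2(11.83, -1.98) = 99.5016° be the start→goal bearing.
Normalize: d = |goal − start| / ρ = 11.994553/2.75 = 4.361656, α = (θ_start − ψ) mod 360° = 310.5984° = 5.420965 rad, β = (θ_goal − ψ) mod 360° = 113.8984° = 1.987902 rad.
Common terms: sin α = -0.759289, cos α = 0.650753, sin β = 0.914265, cos β = -0.405116, cos(α−β) = -0.957822, d² = 19.024040. Work in radians in the unit-radius frame; every candidate has L = ρ·(t + p + q).
LSL: p² = 2 + d² − 2cos(α−β) + 2d(sin α − sin β) = 8.340748; p = √p² = 2.888035; φ = atan2(cos β − cos α, d + sin α − sin β) = -0.374279 rad; t = (φ − α) mod 2π = 0.487942 rad, q = (β − φ) mod 2π = 2.362181 rad → L = 2.75·(0.487942 + 2.888035 + 2.362181) = 2.75·5.738158 = 15.779934 m
RSR: p² = 2 + d² − 2cos(α−β) + 2d(sin β − sin α) = 37.538622; p = √p² = 6.126877; φ = atan2(cos α − cos β, d − sin α + sin β) = 0.173199 rad; t = (α − φ) mod 2π = 5.247766 rad, q = (φ − β) mod 2π = 4.468482 rad → L = 2.75·(5.247766 + 6.126877 + 4.468482) = 2.75·15.843125 = 43.568594 m
LSR: p² = d² − 2 + 2cos(α−β) + 2d(sin α + sin β) = 16.460297; p = √p² = 4.057129; φ = atan2(−cos α − cos β, d + sin α + sin β) − atan2(−2, p) = 0.403668 rad; t = (φ − α) mod 2π = 1.265888 rad, q = (φ − β) mod 2π = 4.698951 rad → L = 2.75·(1.265888 + 4.057129 + 4.698951) = 2.75·10.021968 = 27.560413 m
RSL: p² = d² − 2 + 2cos(α−β) − 2d(sin α + sin β) = 13.756492; p = √p² = 3.708975; φ = atan2(cos α + cos β, d − sin α − sin β) − atan2(2, p) = -0.436213 rad; t = (α − φ) mod 2π = 5.857178 rad, q = (β − φ) mod 2π = 2.424115 rad → L = 2.75·(5.857178 + 3.708975 + 2.424115) = 2.75·11.990268 = 32.973237 m
RLR: c = (6 − d² + 2cos(α−β) + 2d(sin α − sin β))/8 = -3.692328, |c| > 1 → infeasible
LRL: c = (6 − d² + 2cos(α−β) − 2d(sin α − sin β))/8 = -0.042593; p = 2π − arccos c = 4.669783 rad; φ = atan2(cos β − cos α, d + sin α − sin β) = -0.374279 rad; t = (φ − α + p/2) mod 2π = 2.822833 rad, q = (β − α − t + p) mod 2π = 4.697072 rad → L = 2.75·(2.822833 + 4.669783 + 4.697072) = 2.75·12.189688 = 33.521642 m
Shortest: LSL with L = 15.779934 m ≈ 15.7799 m
Convert LSL to answer units (arcs ×180/π): t = 0.487942·180/π = 27.9570°, p = ρ·p = 2.75·2.888035 = 7.9421 m, q = 2.362181·180/π = 135.3430°, L = 15.7799 m.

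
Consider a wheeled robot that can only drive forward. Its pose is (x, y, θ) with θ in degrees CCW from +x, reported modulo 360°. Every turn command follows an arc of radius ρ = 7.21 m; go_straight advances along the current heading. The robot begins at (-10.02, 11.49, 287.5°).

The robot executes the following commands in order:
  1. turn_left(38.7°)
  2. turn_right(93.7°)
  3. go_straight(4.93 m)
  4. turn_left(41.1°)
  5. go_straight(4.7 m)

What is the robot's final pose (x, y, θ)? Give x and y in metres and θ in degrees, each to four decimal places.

set_pose: (x, y, θ) = (-10.0200, 11.4900, 287.5000°), ρ = 7.21
turn_left(38.7°): centre at ρ to the left, rotate +38.7° → (-7.1546, 7.6667, 326.2000°)
turn_right(93.7°): centre at ρ to the right, rotate −93.7° → (-5.4454, -2.7139, 232.5000°)
go_straight(4.93): x += 4.93·cos θ, y += 4.93·sin θ → (-8.4466, -6.6251, 232.5000°)
turn_left(41.1°): centre at ρ to the left, rotate +41.1° → (-9.9223, -11.4670, 273.6000°)
go_straight(4.7): x += 4.7·cos θ, y += 4.7·sin θ → (-9.6272, -16.1577, 273.6000°)

(-9.6272, -16.1577, 273.6000°)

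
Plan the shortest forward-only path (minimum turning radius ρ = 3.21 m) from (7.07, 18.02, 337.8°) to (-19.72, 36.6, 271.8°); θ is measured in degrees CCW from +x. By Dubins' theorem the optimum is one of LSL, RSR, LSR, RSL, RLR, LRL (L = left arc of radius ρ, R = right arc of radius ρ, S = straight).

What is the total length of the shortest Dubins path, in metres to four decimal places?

45.8232 m

Let ψ = atan2(Δy, Δx) = atan2(18.58, -26.79) = 145.2571° be the start→goal bearing.
Normalize: d = |goal − start| / ρ = 32.602462/3.21 = 10.156530, α = (θ_start − ψ) mod 360° = 192.5429° = 3.360508 rad, β = (θ_goal − ψ) mod 360° = 126.5429° = 2.208591 rad.
Common terms: sin α = -0.217171, cos α = -0.976133, sin β = 0.803411, cos β = -0.595425, cos(α−β) = 0.406737, d² = 103.155103. Work in radians in the unit-radius frame; every candidate has L = ρ·(t + p + q).
LSL: p² = 2 + d² − 2cos(α−β) + 2d(sin α − sin β) = 83.610484; p = √p² = 9.143877; φ = atan2(cos β − cos α, d + sin α − sin β) = 0.041647 rad; t = (φ − α) mod 2π = 2.964324 rad, q = (β − φ) mod 2π = 2.166944 rad → L = 3.21·(2.964324 + 9.143877 + 2.166944) = 3.21·14.275145 = 45.823215 m
RSR: p² = 2 + d² − 2cos(α−β) + 2d(sin β − sin α) = 125.072776; p = √p² = 11.183594; φ = atan2(cos α − cos β, d − sin α + sin β) = -0.034048 rad; t = (α − φ) mod 2π = 3.394557 rad, q = (φ − β) mod 2π = 4.040546 rad → L = 3.21·(3.394557 + 11.183594 + 4.040546) = 3.21·18.618697 = 59.766016 m
LSR: p² = d² − 2 + 2cos(α−β) + 2d(sin α + sin β) = 113.876893; p = √p² = 10.671312; φ = atan2(−cos α − cos β, d + sin α + sin β) − atan2(−2, p) = 0.330529 rad; t = (φ − α) mod 2π = 3.253206 rad, q = (φ − β) mod 2π = 4.405123 rad → L = 3.21·(3.253206 + 10.671312 + 4.405123) = 3.21·18.329640 = 58.838145 m
RSL: p² = d² − 2 + 2cos(α−β) − 2d(sin α + sin β) = 90.060260; p = √p² = 9.490008; φ = atan2(cos α + cos β, d − sin α − sin β) − atan2(2, p) = -0.370468 rad; t = (α − φ) mod 2π = 3.730976 rad, q = (β − φ) mod 2π = 2.579059 rad → L = 3.21·(3.730976 + 9.490008 + 2.579059) = 3.21·15.800044 = 50.718141 m
RLR: c = (6 − d² + 2cos(α−β) + 2d(sin α − sin β))/8 = -14.634097, |c| > 1 → infeasible
LRL: c = (6 − d² + 2cos(α−β) − 2d(sin α − sin β))/8 = -9.451310, |c| > 1 → infeasible
Shortest: LSL with L = 45.823215 m ≈ 45.8232 m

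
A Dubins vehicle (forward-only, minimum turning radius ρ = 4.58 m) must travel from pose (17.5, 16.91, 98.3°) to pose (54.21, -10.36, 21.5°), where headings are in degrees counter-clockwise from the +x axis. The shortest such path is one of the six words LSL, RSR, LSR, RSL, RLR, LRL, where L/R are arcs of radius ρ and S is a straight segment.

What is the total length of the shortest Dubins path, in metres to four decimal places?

55.3203 m

Let ψ = atan2(Δy, Δx) = atan2(-27.27, 36.71) = -36.6068° be the start→goal bearing.
Normalize: d = |goal − start| / ρ = 45.730482/4.58 = 9.984821, α = (θ_start − ψ) mod 360° = 134.9068° = 2.354568 rad, β = (θ_goal − ψ) mod 360° = 58.1068° = 1.014155 rad.
Common terms: sin α = 0.708256, cos α = -0.705955, sin β = 0.849034, cos β = 0.528338, cos(α−β) = 0.228351, d² = 99.696659. Work in radians in the unit-radius frame; every candidate has L = ρ·(t + p + q).
LSL: p² = 2 + d² − 2cos(α−β) + 2d(sin α − sin β) = 98.428670; p = √p² = 9.921122; φ = atan2(cos β − cos α, d + sin α − sin β) = 0.124734 rad; t = (φ − α) mod 2π = 4.053352 rad, q = (β − φ) mod 2π = 0.889421 rad → L = 4.58·(4.053352 + 9.921122 + 0.889421) = 4.58·14.863895 = 68.076638 m
RSR: p² = 2 + d² − 2cos(α−β) + 2d(sin β − sin α) = 104.051245; p = √p² = 10.200551; φ = atan2(cos α − cos β, d − sin α + sin β) = -0.121300 rad; t = (α − φ) mod 2π = 2.475867 rad, q = (φ − β) mod 2π = 5.147731 rad → L = 4.58·(2.475867 + 10.200551 + 5.147731) = 4.58·17.824149 = 81.634604 m
LSR: p² = d² − 2 + 2cos(α−β) + 2d(sin α + sin β) = 129.251896; p = √p² = 11.368900; φ = atan2(−cos α − cos β, d + sin α + sin β) − atan2(−2, p) = 0.189524 rad; t = (φ − α) mod 2π = 4.118142 rad, q = (φ − β) mod 2π = 5.458555 rad → L = 4.58·(4.118142 + 11.368900 + 5.458555) = 4.58·20.945597 = 95.930834 m
RSL: p² = d² − 2 + 2cos(α−β) − 2d(sin α + sin β) = 67.054826; p = √p² = 8.188701; φ = atan2(cos α + cos β, d − sin α − sin β) − atan2(2, p) = -0.260622 rad; t = (α − φ) mod 2π = 2.615190 rad, q = (β − φ) mod 2π = 1.274777 rad → L = 4.58·(2.615190 + 8.188701 + 1.274777) = 4.58·12.078667 = 55.320297 m
RLR: c = (6 − d² + 2cos(α−β) + 2d(sin α − sin β))/8 = -12.006406, |c| > 1 → infeasible
LRL: c = (6 − d² + 2cos(α−β) − 2d(sin α − sin β))/8 = -11.303584, |c| > 1 → infeasible
Shortest: RSL with L = 55.320297 m ≈ 55.3203 m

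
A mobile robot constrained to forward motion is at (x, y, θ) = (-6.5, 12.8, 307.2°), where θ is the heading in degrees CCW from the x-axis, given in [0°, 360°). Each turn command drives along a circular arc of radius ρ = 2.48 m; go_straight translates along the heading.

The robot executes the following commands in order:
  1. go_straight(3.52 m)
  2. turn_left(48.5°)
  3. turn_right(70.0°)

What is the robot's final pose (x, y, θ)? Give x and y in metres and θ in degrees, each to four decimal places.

set_pose: (x, y, θ) = (-6.5000, 12.8000, 307.2000°), ρ = 2.48
go_straight(3.52): x += 3.52·cos θ, y += 3.52·sin θ → (-4.3718, 9.9962, 307.2000°)
turn_left(48.5°): centre at ρ to the left, rotate +48.5° → (-2.5824, 9.0226, 355.7000°)
turn_right(70.0°): centre at ρ to the right, rotate −70.0° → (-0.3808, 7.2207, 285.7000°)

(-0.3808, 7.2207, 285.7000°)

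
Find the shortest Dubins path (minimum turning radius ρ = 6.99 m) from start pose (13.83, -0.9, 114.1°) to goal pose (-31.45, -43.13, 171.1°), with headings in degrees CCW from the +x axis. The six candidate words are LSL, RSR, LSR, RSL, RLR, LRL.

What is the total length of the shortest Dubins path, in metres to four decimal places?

Let ψ = atan2(Δy, Δx) = atan2(-42.23, -45.28) = -136.9961° be the start→goal bearing.
Normalize: d = |goal − start| / ρ = 61.916486/6.99 = 8.857866, α = (θ_start − ψ) mod 360° = 251.0961° = 4.382454 rad, β = (θ_goal − ψ) mod 360° = 308.0961° = 5.377292 rad.
Common terms: sin α = -0.946063, cos α = -0.323981, sin β = -0.786977, cos β = 0.616983, cos(α−β) = 0.544639, d² = 78.461798. Work in radians in the unit-radius frame; every candidate has L = ρ·(t + p + q).
LSL: p² = 2 + d² − 2cos(α−β) + 2d(sin α − sin β) = 76.554181; p = √p² = 8.749525; φ = atan2(cos β − cos α, d + sin α − sin β) = 0.107753 rad; t = (φ − α) mod 2π = 2.008484 rad, q = (β − φ) mod 2π = 5.269539 rad → L = 6.99·(2.008484 + 8.749525 + 5.269539) = 6.99·16.027548 = 112.032558 m
RSR: p² = 2 + d² − 2cos(α−β) + 2d(sin β − sin α) = 82.190859; p = √p² = 9.065917; φ = atan2(cos α − cos β, d − sin α + sin β) = -0.103979 rad; t = (α − φ) mod 2π = 4.486433 rad, q = (φ − β) mod 2π = 0.801915 rad → L = 6.99·(4.486433 + 9.065917 + 0.801915) = 6.99·14.354265 = 100.336313 m
LSR: p² = d² − 2 + 2cos(α−β) + 2d(sin α + sin β) = 46.848999; p = √p² = 6.844633; φ = atan2(−cos α − cos β, d + sin α + sin β) − atan2(−2, p) = 0.243184 rad; t = (φ − α) mod 2π = 2.143916 rad, q = (φ − β) mod 2π = 1.149078 rad → L = 6.99·(2.143916 + 6.844633 + 1.149078) = 6.99·10.137626 = 70.862008 m
RSL: p² = d² − 2 + 2cos(α−β) − 2d(sin α + sin β) = 108.253153; p = √p² = 10.404478; φ = atan2(cos α + cos β, d − sin α − sin β) − atan2(2, p) = -0.162250 rad; t = (α − φ) mod 2π = 4.544704 rad, q = (β − φ) mod 2π = 5.539542 rad → L = 6.99·(4.544704 + 10.404478 + 5.539542) = 6.99·20.488724 = 143.216181 m
RLR: c = (6 − d² + 2cos(α−β) + 2d(sin α − sin β))/8 = -9.273857, |c| > 1 → infeasible
LRL: c = (6 − d² + 2cos(α−β) − 2d(sin α − sin β))/8 = -8.569273, |c| > 1 → infeasible
Shortest: LSR with L = 70.862008 m ≈ 70.8620 m

70.8620 m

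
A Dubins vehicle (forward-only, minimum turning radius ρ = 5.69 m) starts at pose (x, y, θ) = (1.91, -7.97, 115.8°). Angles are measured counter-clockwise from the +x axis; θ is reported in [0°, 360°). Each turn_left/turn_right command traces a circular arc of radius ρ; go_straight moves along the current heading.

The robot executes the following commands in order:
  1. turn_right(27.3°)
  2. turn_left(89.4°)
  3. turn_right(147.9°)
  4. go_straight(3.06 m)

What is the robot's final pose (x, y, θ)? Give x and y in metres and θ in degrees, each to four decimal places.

set_pose: (x, y, θ) = (1.9100, -7.9700, 115.8000°), ρ = 5.69
turn_right(27.3°): centre at ρ to the right, rotate −27.3° → (1.3448, -5.3446, 88.5000°)
turn_left(89.4°): centre at ρ to the left, rotate +89.4° → (-4.1348, 0.4905, 177.9000°)
turn_right(147.9°): centre at ρ to the right, rotate −147.9° → (-6.7713, 11.1044, 30.0000°)
go_straight(3.06): x += 3.06·cos θ, y += 3.06·sin θ → (-4.1212, 12.6344, 30.0000°)

(-4.1212, 12.6344, 30.0000°)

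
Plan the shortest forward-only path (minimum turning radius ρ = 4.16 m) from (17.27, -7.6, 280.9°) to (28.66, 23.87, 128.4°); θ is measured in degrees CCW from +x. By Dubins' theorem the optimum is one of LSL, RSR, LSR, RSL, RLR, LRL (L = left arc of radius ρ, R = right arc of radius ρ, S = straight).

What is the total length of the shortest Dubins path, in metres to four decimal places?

43.4547 m

Let ψ = atan2(Δy, Δx) = atan2(31.47, 11.39) = 70.1032° be the start→goal bearing.
Normalize: d = |goal − start| / ρ = 33.467790/4.16 = 8.045142, α = (θ_start − ψ) mod 360° = 210.7968° = 3.679098 rad, β = (θ_goal − ψ) mod 360° = 58.2968° = 1.017471 rad.
Common terms: sin α = -0.511995, cos α = -0.858988, sin β = 0.850782, cos β = 0.525519, cos(α−β) = -0.887011, d² = 64.724309. Work in radians in the unit-radius frame; every candidate has L = ρ·(t + p + q).
LSL: p² = 2 + d² − 2cos(α−β) + 2d(sin α − sin β) = 46.570863; p = √p² = 6.824285; φ = atan2(cos β − cos α, d + sin α − sin β) = 0.204298 rad; t = (φ − α) mod 2π = 2.808385 rad, q = (β − φ) mod 2π = 0.813174 rad → L = 4.16·(2.808385 + 6.824285 + 0.813174) = 4.16·10.445843 = 43.454707 m
RSR: p² = 2 + d² − 2cos(α−β) + 2d(sin β − sin α) = 90.425798; p = √p² = 9.509248; φ = atan2(cos α − cos β, d − sin α + sin β) = -0.146115 rad; t = (α − φ) mod 2π = 3.825214 rad, q = (φ − β) mod 2π = 5.119599 rad → L = 4.16·(3.825214 + 9.509248 + 5.119599) = 4.16·18.454060 = 76.768891 m
LSR: p² = d² − 2 + 2cos(α−β) + 2d(sin α + sin β) = 66.401463; p = √p² = 8.148709; φ = atan2(−cos α − cos β, d + sin α + sin β) − atan2(−2, p) = 0.280434 rad; t = (φ − α) mod 2π = 2.884521 rad, q = (φ − β) mod 2π = 5.546148 rad → L = 4.16·(2.884521 + 8.148709 + 5.546148) = 4.16·16.579378 = 68.970213 m
RSL: p² = d² − 2 + 2cos(α−β) − 2d(sin α + sin β) = 55.499111; p = √p² = 7.449773; φ = atan2(cos α + cos β, d − sin α − sin β) − atan2(2, p) = -0.305525 rad; t = (α − φ) mod 2π = 3.984624 rad, q = (β − φ) mod 2π = 1.322996 rad → L = 4.16·(3.984624 + 7.449773 + 1.322996) = 4.16·12.757393 = 53.070754 m
RLR: c = (6 − d² + 2cos(α−β) + 2d(sin α − sin β))/8 = -10.303225, |c| > 1 → infeasible
LRL: c = (6 − d² + 2cos(α−β) − 2d(sin α − sin β))/8 = -4.821358, |c| > 1 → infeasible
Shortest: LSL with L = 43.454707 m ≈ 43.4547 m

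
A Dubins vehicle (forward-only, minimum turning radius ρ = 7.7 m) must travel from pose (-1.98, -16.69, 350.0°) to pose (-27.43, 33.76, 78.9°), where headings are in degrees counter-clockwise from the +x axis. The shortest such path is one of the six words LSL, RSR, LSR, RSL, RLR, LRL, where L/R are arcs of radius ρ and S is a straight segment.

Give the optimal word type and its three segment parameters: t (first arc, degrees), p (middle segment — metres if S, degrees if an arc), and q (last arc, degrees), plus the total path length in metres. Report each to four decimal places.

Let ψ = atan2(Δy, Δx) = atan2(50.45, -25.45) = 116.7691° be the start→goal bearing.
Normalize: d = |goal − start| / ρ = 56.505796/7.7 = 7.338415, α = (θ_start − ψ) mod 360° = 233.2309° = 4.070647 rad, β = (θ_goal − ψ) mod 360° = 322.1309° = 5.622245 rad.
Common terms: sin α = -0.801054, cos α = -0.598592, sin β = -0.613860, cos β = 0.789415, cos(α−β) = 0.019197, d² = 53.852336. Work in radians in the unit-radius frame; every candidate has L = ρ·(t + p + q).
LSL: p² = 2 + d² − 2cos(α−β) + 2d(sin α − sin β) = 53.066519; p = √p² = 7.284677; φ = atan2(cos β − cos α, d + sin α − sin β) = 0.191710 rad; t = (φ − α) mod 2π = 2.404248 rad, q = (β − φ) mod 2π = 5.430535 rad → L = 7.7·(2.404248 + 7.284677 + 5.430535) = 7.7·15.119460 = 116.419842 m
RSR: p² = 2 + d² − 2cos(α−β) + 2d(sin β − sin α) = 58.561363; p = √p² = 7.652540; φ = atan2(cos α − cos β, d − sin α + sin β) = -0.182388 rad; t = (α − φ) mod 2π = 4.253035 rad, q = (φ − β) mod 2π = 0.478553 rad → L = 7.7·(4.253035 + 7.652540 + 0.478553) = 7.7·12.384127 = 95.357780 m
LSR: p² = d² − 2 + 2cos(α−β) + 2d(sin α + sin β) = 31.124280; p = √p² = 5.578914; φ = atan2(−cos α − cos β, d + sin α + sin β) − atan2(−2, p) = 0.312017 rad; t = (φ − α) mod 2π = 2.524555 rad, q = (φ − β) mod 2π = 0.972958 rad → L = 7.7·(2.524555 + 5.578914 + 0.972958) = 7.7·9.076427 = 69.888489 m
RSL: p² = d² − 2 + 2cos(α−β) − 2d(sin α + sin β) = 72.657182; p = √p² = 8.523918; φ = atan2(cos α + cos β, d − sin α − sin β) − atan2(2, p) = -0.208668 rad; t = (α − φ) mod 2π = 4.279315 rad, q = (β − φ) mod 2π = 5.830913 rad → L = 7.7·(4.279315 + 8.523918 + 5.830913) = 7.7·18.634146 = 143.482928 m
RLR: c = (6 − d² + 2cos(α−β) + 2d(sin α − sin β))/8 = -6.320170, |c| > 1 → infeasible
LRL: c = (6 − d² + 2cos(α−β) − 2d(sin α − sin β))/8 = -5.633315, |c| > 1 → infeasible
Shortest: LSR with L = 69.888489 m ≈ 69.8885 m
Convert LSR to answer units (arcs ×180/π): t = 2.524555·180/π = 144.6464°, p = ρ·p = 7.7·5.578914 = 42.9576 m, q = 0.972958·180/π = 55.7464°, L = 69.8885 m.

LSR: t = 144.6464°, p = 42.9576 m, q = 55.7464°, L = 69.8885 m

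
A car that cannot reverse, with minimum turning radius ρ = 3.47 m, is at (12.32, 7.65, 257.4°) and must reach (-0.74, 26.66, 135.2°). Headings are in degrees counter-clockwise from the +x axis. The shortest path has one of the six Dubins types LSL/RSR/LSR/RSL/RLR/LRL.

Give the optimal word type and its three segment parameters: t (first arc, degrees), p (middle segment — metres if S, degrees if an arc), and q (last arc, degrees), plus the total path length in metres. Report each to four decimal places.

RSL: t = 150.3007°, p = 18.6561 m, q = 28.1007°, L = 29.4606 m

Let ψ = atan2(Δy, Δx) = atan2(19.01, -13.06) = 124.4893° be the start→goal bearing.
Normalize: d = |goal − start| / ρ = 23.063905/3.47 = 6.646658, α = (θ_start − ψ) mod 360° = 132.9107° = 2.319729 rad, β = (θ_goal − ψ) mod 360° = 10.7107° = 0.186936 rad.
Common terms: sin α = 0.732416, cos α = -0.680857, sin β = 0.185850, cos β = 0.982578, cos(α−β) = -0.532876, d² = 44.178068. Work in radians in the unit-radius frame; every candidate has L = ρ·(t + p + q).
LSL: p² = 2 + d² − 2cos(α−β) + 2d(sin α − sin β) = 54.509503; p = √p² = 7.383055; φ = atan2(cos β − cos α, d + sin α − sin β) = 0.227256 rad; t = (φ − α) mod 2π = 4.190712 rad, q = (β − φ) mod 2π = 6.242866 rad → L = 3.47·(4.190712 + 7.383055 + 6.242866) = 3.47·17.816633 = 61.823718 m
RSR: p² = 2 + d² − 2cos(α−β) + 2d(sin β − sin α) = 39.978138; p = √p² = 6.322827; φ = atan2(cos α − cos β, d − sin α + sin β) = -0.266218 rad; t = (α − φ) mod 2π = 2.585946 rad, q = (φ − β) mod 2π = 5.830031 rad → L = 3.47·(2.585946 + 6.322827 + 5.830031) = 3.47·14.738804 = 51.143651 m
LSR: p² = d² − 2 + 2cos(α−β) + 2d(sin α + sin β) = 53.319113; p = √p² = 7.301994; φ = atan2(−cos α − cos β, d + sin α + sin β) − atan2(−2, p) = 0.227478 rad; t = (φ − α) mod 2π = 4.190935 rad, q = (φ − β) mod 2π = 0.040542 rad → L = 3.47·(4.190935 + 7.301994 + 0.040542) = 3.47·11.533470 = 40.021141 m
RSL: p² = d² − 2 + 2cos(α−β) − 2d(sin α + sin β) = 28.905519; p = √p² = 5.376385; φ = atan2(cos α + cos β, d − sin α − sin β) − atan2(2, p) = -0.303513 rad; t = (α − φ) mod 2π = 2.623242 rad, q = (β − φ) mod 2π = 0.490449 rad → L = 3.47·(2.623242 + 5.376385 + 0.490449) = 3.47·8.490076 = 29.460565 m
RLR: c = (6 − d² + 2cos(α−β) + 2d(sin α − sin β))/8 = -3.997267, |c| > 1 → infeasible
LRL: c = (6 − d² + 2cos(α−β) − 2d(sin α − sin β))/8 = -5.813688, |c| > 1 → infeasible
Shortest: RSL with L = 29.460565 m ≈ 29.4606 m
Convert RSL to answer units (arcs ×180/π): t = 2.623242·180/π = 150.3007°, p = ρ·p = 3.47·5.376385 = 18.6561 m, q = 0.490449·180/π = 28.1007°, L = 29.4606 m.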